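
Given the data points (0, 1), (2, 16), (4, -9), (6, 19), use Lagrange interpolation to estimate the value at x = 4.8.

Lagrange interpolation formula:
P(x) = Σ yᵢ × Lᵢ(x)
where Lᵢ(x) = Π_{j≠i} (x - xⱼ)/(xᵢ - xⱼ)

L_0(4.8) = (4.8 - 2)/(0 - 2) × (4.8 - 4)/(0 - 4) × (4.8 - 6)/(0 - 6) = 0.056000
L_1(4.8) = (4.8 - 0)/(2 - 0) × (4.8 - 4)/(2 - 4) × (4.8 - 6)/(2 - 6) = -0.288000
L_2(4.8) = (4.8 - 0)/(4 - 0) × (4.8 - 2)/(4 - 2) × (4.8 - 6)/(4 - 6) = 1.008000
L_3(4.8) = (4.8 - 0)/(6 - 0) × (4.8 - 2)/(6 - 2) × (4.8 - 4)/(6 - 4) = 0.224000

P(4.8) = 1×L_0(4.8) + 16×L_1(4.8) + (-9)×L_2(4.8) + 19×L_3(4.8)
P(4.8) = -9.368000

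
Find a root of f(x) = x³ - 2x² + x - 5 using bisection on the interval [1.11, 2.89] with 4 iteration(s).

f(x) = x³ - 2x² + x - 5
Initial interval: [1.11, 2.89]

Iteration 1:
  c_1 = (1.110000 + 2.890000)/2 = 2.000000
  f(c_1) = f(2.000000) = -3.000000
  f(a) × f(c) ≥ 0, new interval: [2.000000, 2.890000]
Iteration 2:
  c_2 = (2.000000 + 2.890000)/2 = 2.445000
  f(c_2) = f(2.445000) = 0.105221
  f(a) × f(c) < 0, new interval: [2.000000, 2.445000]
Iteration 3:
  c_3 = (2.000000 + 2.445000)/2 = 2.222500
  f(c_3) = f(2.222500) = -1.678460
  f(a) × f(c) ≥ 0, new interval: [2.222500, 2.445000]
Iteration 4:
  c_4 = (2.222500 + 2.445000)/2 = 2.333750
  f(c_4) = f(2.333750) = -0.848518
  f(a) × f(c) ≥ 0, new interval: [2.333750, 2.445000]

After 4 iteration(s), the approximation is c_4 = 2.333750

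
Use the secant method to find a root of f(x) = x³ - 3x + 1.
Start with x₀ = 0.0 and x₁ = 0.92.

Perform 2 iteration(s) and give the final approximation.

f(x) = x³ - 3x + 1
x₀ = 0.0, x₁ = 0.92

Secant formula: x_{n+1} = x_n - f(x_n)(x_n - x_{n-1})/(f(x_n) - f(x_{n-1}))

Iteration 1:
  f(0.000000) = 1.000000
  f(0.920000) = -0.981312
  x_2 = 0.920000 - (-0.981312)×(0.920000 - 0.000000)/(-0.981312 - 1.000000)
       = 0.464339
Iteration 2:
  f(0.920000) = -0.981312
  f(0.464339) = -0.292900
  x_3 = 0.464339 - (-0.292900)×(0.464339 - 0.920000)/(-0.292900 - (-0.981312))
       = 0.270468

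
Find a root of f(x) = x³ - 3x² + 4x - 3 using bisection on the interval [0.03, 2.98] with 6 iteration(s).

f(x) = x³ - 3x² + 4x - 3
Initial interval: [0.03, 2.98]

Iteration 1:
  c_1 = (0.030000 + 2.980000)/2 = 1.505000
  f(c_1) = f(1.505000) = -0.366212
  f(a) × f(c) ≥ 0, new interval: [1.505000, 2.980000]
Iteration 2:
  c_2 = (1.505000 + 2.980000)/2 = 2.242500
  f(c_2) = f(2.242500) = 2.160679
  f(a) × f(c) < 0, new interval: [1.505000, 2.242500]
Iteration 3:
  c_3 = (1.505000 + 2.242500)/2 = 1.873750
  f(c_3) = f(1.873750) = 0.540805
  f(a) × f(c) < 0, new interval: [1.505000, 1.873750]
Iteration 4:
  c_4 = (1.505000 + 1.873750)/2 = 1.689375
  f(c_4) = f(1.689375) = 0.016992
  f(a) × f(c) < 0, new interval: [1.505000, 1.689375]
Iteration 5:
  c_5 = (1.505000 + 1.689375)/2 = 1.597187
  f(c_5) = f(1.597187) = -0.189836
  f(a) × f(c) ≥ 0, new interval: [1.597187, 1.689375]
Iteration 6:
  c_6 = (1.597187 + 1.689375)/2 = 1.643281
  f(c_6) = f(1.643281) = -0.090522
  f(a) × f(c) ≥ 0, new interval: [1.643281, 1.689375]

After 6 iteration(s), the approximation is c_6 = 1.643281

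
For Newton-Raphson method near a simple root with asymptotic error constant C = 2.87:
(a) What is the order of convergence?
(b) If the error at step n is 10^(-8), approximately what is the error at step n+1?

(a) Newton-Raphson has quadratic (order 2) convergence near simple roots.
    This means |e_{n+1}| ≈ C|e_n|².

(b) With |e_n| = 10^(-8) and C = 2.87:
    |e_{n+1}| ≈ 2.87 × (10^(-8))² = 2.87 × 10^(-16)

(a) 2 (quadratic); (b) |e_{n+1}| ≈ 2.870e-16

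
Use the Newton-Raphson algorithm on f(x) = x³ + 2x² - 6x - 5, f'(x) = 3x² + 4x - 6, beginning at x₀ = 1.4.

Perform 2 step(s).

f(x) = x³ + 2x² - 6x - 5
f'(x) = 3x² + 4x - 6
x₀ = 1.4

Newton-Raphson formula: x_{n+1} = x_n - f(x_n)/f'(x_n)

Iteration 1:
  f(1.400000) = -6.736000
  f'(1.400000) = 5.480000
  x_1 = 1.400000 - (-6.736000)/5.480000 = 2.629197
Iteration 2:
  f(2.629197) = 11.224963
  f'(2.629197) = 25.254820
  x_2 = 2.629197 - 11.224963/25.254820 = 2.184729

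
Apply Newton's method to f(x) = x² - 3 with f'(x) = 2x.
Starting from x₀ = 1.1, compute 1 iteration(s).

f(x) = x² - 3
f'(x) = 2x
x₀ = 1.1

Newton-Raphson formula: x_{n+1} = x_n - f(x_n)/f'(x_n)

Iteration 1:
  f(1.100000) = -1.790000
  f'(1.100000) = 2.200000
  x_1 = 1.100000 - (-1.790000)/2.200000 = 1.913636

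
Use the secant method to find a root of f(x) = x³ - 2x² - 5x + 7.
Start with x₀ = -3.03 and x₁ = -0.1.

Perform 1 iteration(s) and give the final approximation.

f(x) = x³ - 2x² - 5x + 7
x₀ = -3.03, x₁ = -0.1

Secant formula: x_{n+1} = x_n - f(x_n)(x_n - x_{n-1})/(f(x_n) - f(x_{n-1}))

Iteration 1:
  f(-3.030000) = -24.029927
  f(-0.100000) = 7.479000
  x_2 = -0.100000 - 7.479000×(-0.100000 - (-3.030000))/(7.479000 - (-24.029927))
       = -0.795469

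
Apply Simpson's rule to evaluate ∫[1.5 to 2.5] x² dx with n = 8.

f(x) = x²
a = 1.5, b = 2.5, n = 8
h = (b - a)/n = 0.125000

Simpson's rule: (h/3)[f(x₀) + 4f(x₁) + 2f(x₂) + ... + f(xₙ)]

x_0 = 1.5000, f(x_0) = 2.250000, coefficient = 1
x_1 = 1.6250, f(x_1) = 2.640625, coefficient = 4
x_2 = 1.7500, f(x_2) = 3.062500, coefficient = 2
x_3 = 1.8750, f(x_3) = 3.515625, coefficient = 4
x_4 = 2.0000, f(x_4) = 4.000000, coefficient = 2
x_5 = 2.1250, f(x_5) = 4.515625, coefficient = 4
x_6 = 2.2500, f(x_6) = 5.062500, coefficient = 2
x_7 = 2.3750, f(x_7) = 5.640625, coefficient = 4
x_8 = 2.5000, f(x_8) = 6.250000, coefficient = 1

I ≈ (0.125000/3) × 98.000000 = 4.083333
Exact value: 4.083333
Error: 0.000000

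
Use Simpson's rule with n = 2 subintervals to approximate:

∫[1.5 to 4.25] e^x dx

f(x) = e^x
a = 1.5, b = 4.25, n = 2
h = (b - a)/n = 1.375000

Simpson's rule: (h/3)[f(x₀) + 4f(x₁) + 2f(x₂) + ... + f(xₙ)]

x_0 = 1.5000, f(x_0) = 4.481689, coefficient = 1
x_1 = 2.8750, f(x_1) = 17.725424, coefficient = 4
x_2 = 4.2500, f(x_2) = 70.105412, coefficient = 1

I ≈ (1.375000/3) × 145.488798 = 66.682366
Exact value: 65.623723
Error: 1.058642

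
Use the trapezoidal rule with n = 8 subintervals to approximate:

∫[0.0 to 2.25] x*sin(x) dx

f(x) = x*sin(x)
a = 0.0, b = 2.25, n = 8
h = (b - a)/n = 0.281250

Trapezoidal rule: (h/2)[f(x₀) + 2f(x₁) + 2f(x₂) + ... + f(xₙ)]

x_0 = 0.0000, f(x_0) = 0.000000, coefficient = 1
x_1 = 0.2812, f(x_1) = 0.078063, coefficient = 2
x_2 = 0.5625, f(x_2) = 0.299983, coefficient = 2
x_3 = 0.8438, f(x_3) = 0.630400, coefficient = 2
x_4 = 1.1250, f(x_4) = 1.015051, coefficient = 2
x_5 = 1.4062, f(x_5) = 1.387255, coefficient = 2
x_6 = 1.6875, f(x_6) = 1.676021, coefficient = 2
x_7 = 1.9688, f(x_7) = 1.814904, coefficient = 2
x_8 = 2.2500, f(x_8) = 1.750665, coefficient = 1

I ≈ (0.281250/2) × 15.554020 = 2.187284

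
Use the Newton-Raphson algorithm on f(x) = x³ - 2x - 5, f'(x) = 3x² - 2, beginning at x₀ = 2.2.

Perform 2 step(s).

f(x) = x³ - 2x - 5
f'(x) = 3x² - 2
x₀ = 2.2

Newton-Raphson formula: x_{n+1} = x_n - f(x_n)/f'(x_n)

Iteration 1:
  f(2.200000) = 1.248000
  f'(2.200000) = 12.520000
  x_1 = 2.200000 - 1.248000/12.520000 = 2.100319
Iteration 2:
  f(2.100319) = 0.064589
  f'(2.100319) = 11.234026
  x_2 = 2.100319 - 0.064589/11.234026 = 2.094570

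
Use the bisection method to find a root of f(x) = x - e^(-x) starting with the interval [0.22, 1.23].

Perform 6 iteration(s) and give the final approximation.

f(x) = x - e^(-x)
Initial interval: [0.22, 1.23]

Iteration 1:
  c_1 = (0.220000 + 1.230000)/2 = 0.725000
  f(c_1) = f(0.725000) = 0.240675
  f(a) × f(c) < 0, new interval: [0.220000, 0.725000]
Iteration 2:
  c_2 = (0.220000 + 0.725000)/2 = 0.472500
  f(c_2) = f(0.472500) = -0.150942
  f(a) × f(c) ≥ 0, new interval: [0.472500, 0.725000]
Iteration 3:
  c_3 = (0.472500 + 0.725000)/2 = 0.598750
  f(c_3) = f(0.598750) = 0.049252
  f(a) × f(c) < 0, new interval: [0.472500, 0.598750]
Iteration 4:
  c_4 = (0.472500 + 0.598750)/2 = 0.535625
  f(c_4) = f(0.535625) = -0.049678
  f(a) × f(c) ≥ 0, new interval: [0.535625, 0.598750]
Iteration 5:
  c_5 = (0.535625 + 0.598750)/2 = 0.567187
  f(c_5) = f(0.567187) = 0.000069
  f(a) × f(c) < 0, new interval: [0.535625, 0.567187]
Iteration 6:
  c_6 = (0.535625 + 0.567187)/2 = 0.551406
  f(c_6) = f(0.551406) = -0.024733
  f(a) × f(c) ≥ 0, new interval: [0.551406, 0.567187]

After 6 iteration(s), the approximation is c_6 = 0.551406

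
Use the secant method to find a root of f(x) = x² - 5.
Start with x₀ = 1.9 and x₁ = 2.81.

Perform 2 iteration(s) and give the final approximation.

f(x) = x² - 5
x₀ = 1.9, x₁ = 2.81

Secant formula: x_{n+1} = x_n - f(x_n)(x_n - x_{n-1})/(f(x_n) - f(x_{n-1}))

Iteration 1:
  f(1.900000) = -1.390000
  f(2.810000) = 2.896100
  x_2 = 2.810000 - 2.896100×(2.810000 - 1.900000)/(2.896100 - (-1.390000))
       = 2.195117
Iteration 2:
  f(2.810000) = 2.896100
  f(2.195117) = -0.181462
  x_3 = 2.195117 - (-0.181462)×(2.195117 - 2.810000)/(-0.181462 - 2.896100)
       = 2.231372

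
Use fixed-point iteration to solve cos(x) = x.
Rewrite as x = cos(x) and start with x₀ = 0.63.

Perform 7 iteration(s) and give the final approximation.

Equation: cos(x) = x
Fixed-point form: x = cos(x)
x₀ = 0.63

x_1 = g(0.630000) = 0.808028
x_2 = g(0.808028) = 0.690926
x_3 = g(0.690926) = 0.770656
x_4 = g(0.770656) = 0.717454
x_5 = g(0.717454) = 0.753482
x_6 = g(0.753482) = 0.729311
x_7 = g(0.729311) = 0.745634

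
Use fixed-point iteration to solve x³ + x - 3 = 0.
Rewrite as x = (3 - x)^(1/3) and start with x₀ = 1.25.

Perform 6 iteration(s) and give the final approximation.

Equation: x³ + x - 3 = 0
Fixed-point form: x = (3 - x)^(1/3)
x₀ = 1.25

x_1 = g(1.250000) = 1.205071
x_2 = g(1.205071) = 1.215297
x_3 = g(1.215297) = 1.212985
x_4 = g(1.212985) = 1.213508
x_5 = g(1.213508) = 1.213390
x_6 = g(1.213390) = 1.213417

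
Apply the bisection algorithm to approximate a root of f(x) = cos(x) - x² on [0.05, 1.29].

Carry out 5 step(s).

f(x) = cos(x) - x²
Initial interval: [0.05, 1.29]

Iteration 1:
  c_1 = (0.050000 + 1.290000)/2 = 0.670000
  f(c_1) = f(0.670000) = 0.334922
  f(a) × f(c) ≥ 0, new interval: [0.670000, 1.290000]
Iteration 2:
  c_2 = (0.670000 + 1.290000)/2 = 0.980000
  f(c_2) = f(0.980000) = -0.403377
  f(a) × f(c) < 0, new interval: [0.670000, 0.980000]
Iteration 3:
  c_3 = (0.670000 + 0.980000)/2 = 0.825000
  f(c_3) = f(0.825000) = -0.002068
  f(a) × f(c) < 0, new interval: [0.670000, 0.825000]
Iteration 4:
  c_4 = (0.670000 + 0.825000)/2 = 0.747500
  f(c_4) = f(0.747500) = 0.174634
  f(a) × f(c) ≥ 0, new interval: [0.747500, 0.825000]
Iteration 5:
  c_5 = (0.747500 + 0.825000)/2 = 0.786250
  f(c_5) = f(0.786250) = 0.088315
  f(a) × f(c) ≥ 0, new interval: [0.786250, 0.825000]

After 5 iteration(s), the approximation is c_5 = 0.786250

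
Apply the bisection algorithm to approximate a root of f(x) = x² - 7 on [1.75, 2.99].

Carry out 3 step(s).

f(x) = x² - 7
Initial interval: [1.75, 2.99]

Iteration 1:
  c_1 = (1.750000 + 2.990000)/2 = 2.370000
  f(c_1) = f(2.370000) = -1.383100
  f(a) × f(c) ≥ 0, new interval: [2.370000, 2.990000]
Iteration 2:
  c_2 = (2.370000 + 2.990000)/2 = 2.680000
  f(c_2) = f(2.680000) = 0.182400
  f(a) × f(c) < 0, new interval: [2.370000, 2.680000]
Iteration 3:
  c_3 = (2.370000 + 2.680000)/2 = 2.525000
  f(c_3) = f(2.525000) = -0.624375
  f(a) × f(c) ≥ 0, new interval: [2.525000, 2.680000]

After 3 iteration(s), the approximation is c_3 = 2.525000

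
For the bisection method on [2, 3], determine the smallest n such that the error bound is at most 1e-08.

We need (b-a)/2^n ≤ 1e-08
(3 - 2)/2^n ≤ 1e-08
1/2^n ≤ 1e-08
2^n ≥ 100000000
n ≥ log₂(100000000) = 26.58
n ≥ 27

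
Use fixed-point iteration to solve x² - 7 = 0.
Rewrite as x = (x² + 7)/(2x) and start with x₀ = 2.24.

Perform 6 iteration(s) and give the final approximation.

Equation: x² - 7 = 0
Fixed-point form: x = (x² + 7)/(2x)
x₀ = 2.24

x_1 = g(2.240000) = 2.682500
x_2 = g(2.682500) = 2.646003
x_3 = g(2.646003) = 2.645751
x_4 = g(2.645751) = 2.645751
x_5 = g(2.645751) = 2.645751
x_6 = g(2.645751) = 2.645751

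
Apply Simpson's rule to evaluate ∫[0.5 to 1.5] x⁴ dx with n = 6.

f(x) = x⁴
a = 0.5, b = 1.5, n = 6
h = (b - a)/n = 0.166667

Simpson's rule: (h/3)[f(x₀) + 4f(x₁) + 2f(x₂) + ... + f(xₙ)]

x_0 = 0.5000, f(x_0) = 0.062500, coefficient = 1
x_1 = 0.6667, f(x_1) = 0.197531, coefficient = 4
x_2 = 0.8333, f(x_2) = 0.482253, coefficient = 2
x_3 = 1.0000, f(x_3) = 1.000000, coefficient = 4
x_4 = 1.1667, f(x_4) = 1.852623, coefficient = 2
x_5 = 1.3333, f(x_5) = 3.160494, coefficient = 4
x_6 = 1.5000, f(x_6) = 5.062500, coefficient = 1

I ≈ (0.166667/3) × 27.226852 = 1.512603
Exact value: 1.512500
Error: 0.000103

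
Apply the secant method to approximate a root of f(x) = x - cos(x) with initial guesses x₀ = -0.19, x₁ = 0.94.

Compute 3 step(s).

f(x) = x - cos(x)
x₀ = -0.19, x₁ = 0.94

Secant formula: x_{n+1} = x_n - f(x_n)(x_n - x_{n-1})/(f(x_n) - f(x_{n-1}))

Iteration 1:
  f(-0.190000) = -1.172004
  f(0.940000) = 0.350212
  x_2 = 0.940000 - 0.350212×(0.940000 - (-0.190000))/(0.350212 - (-1.172004))
       = 0.680024
Iteration 2:
  f(0.940000) = 0.350212
  f(0.680024) = -0.097533
  x_3 = 0.680024 - (-0.097533)×(0.680024 - 0.940000)/(-0.097533 - 0.350212)
       = 0.736655
Iteration 3:
  f(0.680024) = -0.097533
  f(0.736655) = -0.004064
  x_4 = 0.736655 - (-0.004064)×(0.736655 - 0.680024)/(-0.004064 - (-0.097533))
       = 0.739118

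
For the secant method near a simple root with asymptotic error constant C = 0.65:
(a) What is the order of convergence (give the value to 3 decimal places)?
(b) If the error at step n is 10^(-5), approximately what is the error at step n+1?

(a) Secant method has superlinear convergence with order φ = (1+√5)/2 ≈ 1.618.
    This means |e_{n+1}| ≈ C|e_n|^1.618.

(b) With |e_n| = 10^(-5) and C = 0.65:
    |e_{n+1}| ≈ 0.65 × (10^(-5))^1.618 = 0.65 × 10^(-8.09)

(a) ≈ 1.618 (golden ratio); (b) |e_{n+1}| ≈ 5.281e-09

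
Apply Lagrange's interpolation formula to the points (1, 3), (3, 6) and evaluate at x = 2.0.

Lagrange interpolation formula:
P(x) = Σ yᵢ × Lᵢ(x)
where Lᵢ(x) = Π_{j≠i} (x - xⱼ)/(xᵢ - xⱼ)

L_0(2.0) = (2.0 - 3)/(1 - 3) = 0.500000
L_1(2.0) = (2.0 - 1)/(3 - 1) = 0.500000

P(2.0) = 3×L_0(2.0) + 6×L_1(2.0)
P(2.0) = 4.500000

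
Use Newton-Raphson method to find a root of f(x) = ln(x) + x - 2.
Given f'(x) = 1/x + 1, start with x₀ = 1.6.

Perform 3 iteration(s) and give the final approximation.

f(x) = ln(x) + x - 2
f'(x) = 1/x + 1
x₀ = 1.6

Newton-Raphson formula: x_{n+1} = x_n - f(x_n)/f'(x_n)

Iteration 1:
  f(1.600000) = 0.070004
  f'(1.600000) = 1.625000
  x_1 = 1.600000 - 0.070004/1.625000 = 1.556921
Iteration 2:
  f(1.556921) = -0.000369
  f'(1.556921) = 1.642293
  x_2 = 1.556921 - (-0.000369)/1.642293 = 1.557146
Iteration 3:
  f(1.557146) = 0.000000
  f'(1.557146) = 1.642201
  x_3 = 1.557146 - 0.000000/1.642201 = 1.557146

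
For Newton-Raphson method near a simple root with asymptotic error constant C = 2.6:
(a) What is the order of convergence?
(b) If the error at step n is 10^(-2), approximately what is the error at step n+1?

(a) Newton-Raphson has quadratic (order 2) convergence near simple roots.
    This means |e_{n+1}| ≈ C|e_n|².

(b) With |e_n| = 10^(-2) and C = 2.6:
    |e_{n+1}| ≈ 2.6 × (10^(-2))² = 2.6 × 10^(-4)

(a) 2 (quadratic); (b) |e_{n+1}| ≈ 2.600e-04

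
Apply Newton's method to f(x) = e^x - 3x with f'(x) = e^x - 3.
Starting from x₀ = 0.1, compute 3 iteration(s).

f(x) = e^x - 3x
f'(x) = e^x - 3
x₀ = 0.1

Newton-Raphson formula: x_{n+1} = x_n - f(x_n)/f'(x_n)

Iteration 1:
  f(0.100000) = 0.805171
  f'(0.100000) = -1.894829
  x_1 = 0.100000 - 0.805171/(-1.894829) = 0.524931
Iteration 2:
  f(0.524931) = 0.115550
  f'(0.524931) = -1.309658
  x_2 = 0.524931 - 0.115550/(-1.309658) = 0.613160
Iteration 3:
  f(0.613160) = 0.006777
  f'(0.613160) = -1.153745
  x_3 = 0.613160 - 0.006777/(-1.153745) = 0.619033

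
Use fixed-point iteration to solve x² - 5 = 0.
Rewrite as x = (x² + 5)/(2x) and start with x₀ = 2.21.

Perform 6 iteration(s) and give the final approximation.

Equation: x² - 5 = 0
Fixed-point form: x = (x² + 5)/(2x)
x₀ = 2.21

x_1 = g(2.210000) = 2.236222
x_2 = g(2.236222) = 2.236068
x_3 = g(2.236068) = 2.236068
x_4 = g(2.236068) = 2.236068
x_5 = g(2.236068) = 2.236068
x_6 = g(2.236068) = 2.236068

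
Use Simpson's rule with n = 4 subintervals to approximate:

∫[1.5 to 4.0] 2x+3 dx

f(x) = 2x+3
a = 1.5, b = 4.0, n = 4
h = (b - a)/n = 0.625000

Simpson's rule: (h/3)[f(x₀) + 4f(x₁) + 2f(x₂) + ... + f(xₙ)]

x_0 = 1.5000, f(x_0) = 6.000000, coefficient = 1
x_1 = 2.1250, f(x_1) = 7.250000, coefficient = 4
x_2 = 2.7500, f(x_2) = 8.500000, coefficient = 2
x_3 = 3.3750, f(x_3) = 9.750000, coefficient = 4
x_4 = 4.0000, f(x_4) = 11.000000, coefficient = 1

I ≈ (0.625000/3) × 102.000000 = 21.250000
Exact value: 21.250000
Error: 0.000000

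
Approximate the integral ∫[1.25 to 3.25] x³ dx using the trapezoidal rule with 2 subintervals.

f(x) = x³
a = 1.25, b = 3.25, n = 2
h = (b - a)/n = 1.000000

Trapezoidal rule: (h/2)[f(x₀) + 2f(x₁) + 2f(x₂) + ... + f(xₙ)]

x_0 = 1.2500, f(x_0) = 1.953125, coefficient = 1
x_1 = 2.2500, f(x_1) = 11.390625, coefficient = 2
x_2 = 3.2500, f(x_2) = 34.328125, coefficient = 1

I ≈ (1.000000/2) × 59.062500 = 29.531250
Exact value: 27.281250
Error: 2.250000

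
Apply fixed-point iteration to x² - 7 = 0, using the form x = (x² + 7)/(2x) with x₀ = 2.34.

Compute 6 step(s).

Equation: x² - 7 = 0
Fixed-point form: x = (x² + 7)/(2x)
x₀ = 2.34

x_1 = g(2.340000) = 2.665726
x_2 = g(2.665726) = 2.645826
x_3 = g(2.645826) = 2.645751
x_4 = g(2.645751) = 2.645751
x_5 = g(2.645751) = 2.645751
x_6 = g(2.645751) = 2.645751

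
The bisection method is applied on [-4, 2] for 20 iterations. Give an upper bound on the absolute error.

Bisection error bound: |error| ≤ (b-a)/2^n
|error| ≤ (2 - (-4))/2^20 = 6/2^20
|error| ≤ 0.0000057220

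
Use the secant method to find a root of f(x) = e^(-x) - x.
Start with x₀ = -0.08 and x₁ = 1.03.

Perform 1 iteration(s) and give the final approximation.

f(x) = e^(-x) - x
x₀ = -0.08, x₁ = 1.03

Secant formula: x_{n+1} = x_n - f(x_n)(x_n - x_{n-1})/(f(x_n) - f(x_{n-1}))

Iteration 1:
  f(-0.080000) = 1.163287
  f(1.030000) = -0.672993
  x_2 = 1.030000 - (-0.672993)×(1.030000 - (-0.080000))/(-0.672993 - 1.163287)
       = 0.623187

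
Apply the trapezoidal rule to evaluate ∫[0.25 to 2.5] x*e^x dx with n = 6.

f(x) = x*e^x
a = 0.25, b = 2.5, n = 6
h = (b - a)/n = 0.375000

Trapezoidal rule: (h/2)[f(x₀) + 2f(x₁) + 2f(x₂) + ... + f(xₙ)]

x_0 = 0.2500, f(x_0) = 0.321006, coefficient = 1
x_1 = 0.6250, f(x_1) = 1.167654, coefficient = 2
x_2 = 1.0000, f(x_2) = 2.718282, coefficient = 2
x_3 = 1.3750, f(x_3) = 5.438230, coefficient = 2
x_4 = 1.7500, f(x_4) = 10.070555, coefficient = 2
x_5 = 2.1250, f(x_5) = 17.792407, coefficient = 2
x_6 = 2.5000, f(x_6) = 30.456235, coefficient = 1

I ≈ (0.375000/2) × 105.151497 = 19.715906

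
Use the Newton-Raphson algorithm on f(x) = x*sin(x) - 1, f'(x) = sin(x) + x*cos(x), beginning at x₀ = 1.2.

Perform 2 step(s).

f(x) = x*sin(x) - 1
f'(x) = sin(x) + x*cos(x)
x₀ = 1.2

Newton-Raphson formula: x_{n+1} = x_n - f(x_n)/f'(x_n)

Iteration 1:
  f(1.200000) = 0.118447
  f'(1.200000) = 1.366868
  x_1 = 1.200000 - 0.118447/1.366868 = 1.113344
Iteration 2:
  f(1.113344) = -0.001129
  f'(1.113344) = 1.388904
  x_2 = 1.113344 - (-0.001129)/1.388904 = 1.114157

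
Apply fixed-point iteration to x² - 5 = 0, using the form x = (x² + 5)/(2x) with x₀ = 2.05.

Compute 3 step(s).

Equation: x² - 5 = 0
Fixed-point form: x = (x² + 5)/(2x)
x₀ = 2.05

x_1 = g(2.050000) = 2.244512
x_2 = g(2.244512) = 2.236084
x_3 = g(2.236084) = 2.236068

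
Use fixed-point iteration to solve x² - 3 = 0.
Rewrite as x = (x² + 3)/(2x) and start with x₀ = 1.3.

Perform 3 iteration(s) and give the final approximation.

Equation: x² - 3 = 0
Fixed-point form: x = (x² + 3)/(2x)
x₀ = 1.3

x_1 = g(1.300000) = 1.803846
x_2 = g(1.803846) = 1.733480
x_3 = g(1.733480) = 1.732051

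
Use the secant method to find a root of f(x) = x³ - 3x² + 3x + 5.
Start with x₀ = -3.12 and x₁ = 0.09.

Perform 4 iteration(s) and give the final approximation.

f(x) = x³ - 3x² + 3x + 5
x₀ = -3.12, x₁ = 0.09

Secant formula: x_{n+1} = x_n - f(x_n)(x_n - x_{n-1})/(f(x_n) - f(x_{n-1}))

Iteration 1:
  f(-3.120000) = -63.934528
  f(0.090000) = 5.246429
  x_2 = 0.090000 - 5.246429×(0.090000 - (-3.120000))/(5.246429 - (-63.934528))
       = -0.153435
Iteration 2:
  f(0.090000) = 5.246429
  f(-0.153435) = 4.465458
  x_3 = -0.153435 - 4.465458×(-0.153435 - 0.090000)/(4.465458 - 5.246429)
       = -1.545351
Iteration 3:
  f(-0.153435) = 4.465458
  f(-1.545351) = -10.490846
  x_4 = -1.545351 - (-10.490846)×(-1.545351 - (-0.153435))/(-10.490846 - 4.465458)
       = -0.569015
Iteration 4:
  f(-1.545351) = -10.490846
  f(-0.569015) = 2.137388
  x_5 = -0.569015 - 2.137388×(-0.569015 - (-1.545351))/(2.137388 - (-10.490846))
       = -0.734264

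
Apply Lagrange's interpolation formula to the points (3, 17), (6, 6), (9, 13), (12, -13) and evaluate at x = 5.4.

Lagrange interpolation formula:
P(x) = Σ yᵢ × Lᵢ(x)
where Lᵢ(x) = Π_{j≠i} (x - xⱼ)/(xᵢ - xⱼ)

L_0(5.4) = (5.4 - 6)/(3 - 6) × (5.4 - 9)/(3 - 9) × (5.4 - 12)/(3 - 12) = 0.088000
L_1(5.4) = (5.4 - 3)/(6 - 3) × (5.4 - 9)/(6 - 9) × (5.4 - 12)/(6 - 12) = 1.056000
L_2(5.4) = (5.4 - 3)/(9 - 3) × (5.4 - 6)/(9 - 6) × (5.4 - 12)/(9 - 12) = -0.176000
L_3(5.4) = (5.4 - 3)/(12 - 3) × (5.4 - 6)/(12 - 6) × (5.4 - 9)/(12 - 9) = 0.032000

P(5.4) = 17×L_0(5.4) + 6×L_1(5.4) + 13×L_2(5.4) + (-13)×L_3(5.4)
P(5.4) = 5.128000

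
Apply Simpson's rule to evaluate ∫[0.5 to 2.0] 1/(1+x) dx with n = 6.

f(x) = 1/(1+x)
a = 0.5, b = 2.0, n = 6
h = (b - a)/n = 0.250000

Simpson's rule: (h/3)[f(x₀) + 4f(x₁) + 2f(x₂) + ... + f(xₙ)]

x_0 = 0.5000, f(x_0) = 0.666667, coefficient = 1
x_1 = 0.7500, f(x_1) = 0.571429, coefficient = 4
x_2 = 1.0000, f(x_2) = 0.500000, coefficient = 2
x_3 = 1.2500, f(x_3) = 0.444444, coefficient = 4
x_4 = 1.5000, f(x_4) = 0.400000, coefficient = 2
x_5 = 1.7500, f(x_5) = 0.363636, coefficient = 4
x_6 = 2.0000, f(x_6) = 0.333333, coefficient = 1

I ≈ (0.250000/3) × 8.318038 = 0.693170
Exact value: 0.693147
Error: 0.000023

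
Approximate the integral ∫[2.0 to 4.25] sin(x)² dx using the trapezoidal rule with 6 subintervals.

f(x) = sin(x)²
a = 2.0, b = 4.25, n = 6
h = (b - a)/n = 0.375000

Trapezoidal rule: (h/2)[f(x₀) + 2f(x₁) + 2f(x₂) + ... + f(xₙ)]

x_0 = 2.0000, f(x_0) = 0.826822, coefficient = 1
x_1 = 2.3750, f(x_1) = 0.481199, coefficient = 2
x_2 = 2.7500, f(x_2) = 0.145665, coefficient = 2
x_3 = 3.1250, f(x_3) = 0.000275, coefficient = 2
x_4 = 3.5000, f(x_4) = 0.123049, coefficient = 2
x_5 = 3.8750, f(x_5) = 0.448103, coefficient = 2
x_6 = 4.2500, f(x_6) = 0.801006, coefficient = 1

I ≈ (0.375000/2) × 4.024410 = 0.754577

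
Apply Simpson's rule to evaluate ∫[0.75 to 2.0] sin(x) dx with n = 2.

f(x) = sin(x)
a = 0.75, b = 2.0, n = 2
h = (b - a)/n = 0.625000

Simpson's rule: (h/3)[f(x₀) + 4f(x₁) + 2f(x₂) + ... + f(xₙ)]

x_0 = 0.7500, f(x_0) = 0.681639, coefficient = 1
x_1 = 1.3750, f(x_1) = 0.980893, coefficient = 4
x_2 = 2.0000, f(x_2) = 0.909297, coefficient = 1

I ≈ (0.625000/3) × 5.514508 = 1.148856
Exact value: 1.147836
Error: 0.001020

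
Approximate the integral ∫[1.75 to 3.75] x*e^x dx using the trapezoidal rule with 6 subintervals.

f(x) = x*e^x
a = 1.75, b = 3.75, n = 6
h = (b - a)/n = 0.333333

Trapezoidal rule: (h/2)[f(x₀) + 2f(x₁) + 2f(x₂) + ... + f(xₙ)]

x_0 = 1.7500, f(x_0) = 10.070555, coefficient = 1
x_1 = 2.0833, f(x_1) = 16.731656, coefficient = 2
x_2 = 2.4167, f(x_2) = 27.087053, coefficient = 2
x_3 = 2.7500, f(x_3) = 43.017238, coefficient = 2
x_4 = 3.0833, f(x_4) = 67.312409, coefficient = 2
x_5 = 3.4167, f(x_5) = 104.097929, coefficient = 2
x_6 = 3.7500, f(x_6) = 159.454058, coefficient = 1

I ≈ (0.333333/2) × 686.017181 = 114.336197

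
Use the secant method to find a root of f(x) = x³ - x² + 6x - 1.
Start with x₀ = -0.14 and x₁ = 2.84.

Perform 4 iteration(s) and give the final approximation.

f(x) = x³ - x² + 6x - 1
x₀ = -0.14, x₁ = 2.84

Secant formula: x_{n+1} = x_n - f(x_n)(x_n - x_{n-1})/(f(x_n) - f(x_{n-1}))

Iteration 1:
  f(-0.140000) = -1.862344
  f(2.840000) = 30.880704
  x_2 = 2.840000 - 30.880704×(2.840000 - (-0.140000))/(30.880704 - (-1.862344))
       = 0.029495
Iteration 2:
  f(2.840000) = 30.880704
  f(0.029495) = -0.823874
  x_3 = 0.029495 - (-0.823874)×(0.029495 - 2.840000)/(-0.823874 - 30.880704)
       = 0.102529
Iteration 3:
  f(0.029495) = -0.823874
  f(0.102529) = -0.394262
  x_4 = 0.102529 - (-0.394262)×(0.102529 - 0.029495)/(-0.394262 - (-0.823874))
       = 0.169553
Iteration 4:
  f(0.102529) = -0.394262
  f(0.169553) = -0.006556
  x_5 = 0.169553 - (-0.006556)×(0.169553 - 0.102529)/(-0.006556 - (-0.394262))
       = 0.170686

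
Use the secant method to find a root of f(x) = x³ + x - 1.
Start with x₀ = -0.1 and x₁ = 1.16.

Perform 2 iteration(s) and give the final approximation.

f(x) = x³ + x - 1
x₀ = -0.1, x₁ = 1.16

Secant formula: x_{n+1} = x_n - f(x_n)(x_n - x_{n-1})/(f(x_n) - f(x_{n-1}))

Iteration 1:
  f(-0.100000) = -1.101000
  f(1.160000) = 1.720896
  x_2 = 1.160000 - 1.720896×(1.160000 - (-0.100000))/(1.720896 - (-1.101000))
       = 0.391606
Iteration 2:
  f(1.160000) = 1.720896
  f(0.391606) = -0.548340
  x_3 = 0.391606 - (-0.548340)×(0.391606 - 1.160000)/(-0.548340 - 1.720896)
       = 0.577281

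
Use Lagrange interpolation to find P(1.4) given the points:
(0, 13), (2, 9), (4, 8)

Lagrange interpolation formula:
P(x) = Σ yᵢ × Lᵢ(x)
where Lᵢ(x) = Π_{j≠i} (x - xⱼ)/(xᵢ - xⱼ)

L_0(1.4) = (1.4 - 2)/(0 - 2) × (1.4 - 4)/(0 - 4) = 0.195000
L_1(1.4) = (1.4 - 0)/(2 - 0) × (1.4 - 4)/(2 - 4) = 0.910000
L_2(1.4) = (1.4 - 0)/(4 - 0) × (1.4 - 2)/(4 - 2) = -0.105000

P(1.4) = 13×L_0(1.4) + 9×L_1(1.4) + 8×L_2(1.4)
P(1.4) = 9.885000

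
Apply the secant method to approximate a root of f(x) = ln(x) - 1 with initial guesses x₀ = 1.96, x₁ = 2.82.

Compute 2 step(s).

f(x) = ln(x) - 1
x₀ = 1.96, x₁ = 2.82

Secant formula: x_{n+1} = x_n - f(x_n)(x_n - x_{n-1})/(f(x_n) - f(x_{n-1}))

Iteration 1:
  f(1.960000) = -0.327056
  f(2.820000) = 0.036737
  x_2 = 2.820000 - 0.036737×(2.820000 - 1.960000)/(0.036737 - (-0.327056))
       = 2.733155
Iteration 2:
  f(2.820000) = 0.036737
  f(2.733155) = 0.005456
  x_3 = 2.733155 - 0.005456×(2.733155 - 2.820000)/(0.005456 - 0.036737)
       = 2.718006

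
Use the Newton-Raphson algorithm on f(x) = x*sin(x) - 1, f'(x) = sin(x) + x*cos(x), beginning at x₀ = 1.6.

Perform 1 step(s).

f(x) = x*sin(x) - 1
f'(x) = sin(x) + x*cos(x)
x₀ = 1.6

Newton-Raphson formula: x_{n+1} = x_n - f(x_n)/f'(x_n)

Iteration 1:
  f(1.600000) = 0.599318
  f'(1.600000) = 0.952854
  x_1 = 1.600000 - 0.599318/0.952854 = 0.971029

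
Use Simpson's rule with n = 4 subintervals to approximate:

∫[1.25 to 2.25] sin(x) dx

f(x) = sin(x)
a = 1.25, b = 2.25, n = 4
h = (b - a)/n = 0.250000

Simpson's rule: (h/3)[f(x₀) + 4f(x₁) + 2f(x₂) + ... + f(xₙ)]

x_0 = 1.2500, f(x_0) = 0.948985, coefficient = 1
x_1 = 1.5000, f(x_1) = 0.997495, coefficient = 4
x_2 = 1.7500, f(x_2) = 0.983986, coefficient = 2
x_3 = 2.0000, f(x_3) = 0.909297, coefficient = 4
x_4 = 2.2500, f(x_4) = 0.778073, coefficient = 1

I ≈ (0.250000/3) × 11.322199 = 0.943517
Exact value: 0.943496
Error: 0.000021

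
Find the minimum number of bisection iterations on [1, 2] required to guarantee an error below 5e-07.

We need (b-a)/2^n ≤ 5e-07
(2 - 1)/2^n ≤ 5e-07
1/2^n ≤ 5e-07
2^n ≥ 2000000
n ≥ log₂(2000000) = 20.93
n ≥ 21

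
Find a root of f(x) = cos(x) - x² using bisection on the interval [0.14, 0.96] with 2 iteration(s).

f(x) = cos(x) - x²
Initial interval: [0.14, 0.96]

Iteration 1:
  c_1 = (0.140000 + 0.960000)/2 = 0.550000
  f(c_1) = f(0.550000) = 0.550025
  f(a) × f(c) ≥ 0, new interval: [0.550000, 0.960000]
Iteration 2:
  c_2 = (0.550000 + 0.960000)/2 = 0.755000
  f(c_2) = f(0.755000) = 0.158247
  f(a) × f(c) ≥ 0, new interval: [0.755000, 0.960000]

After 2 iteration(s), the approximation is c_2 = 0.755000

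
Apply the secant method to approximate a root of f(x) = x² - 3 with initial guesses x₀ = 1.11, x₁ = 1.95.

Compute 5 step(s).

f(x) = x² - 3
x₀ = 1.11, x₁ = 1.95

Secant formula: x_{n+1} = x_n - f(x_n)(x_n - x_{n-1})/(f(x_n) - f(x_{n-1}))

Iteration 1:
  f(1.110000) = -1.767900
  f(1.950000) = 0.802500
  x_2 = 1.950000 - 0.802500×(1.950000 - 1.110000)/(0.802500 - (-1.767900))
       = 1.687745
Iteration 2:
  f(1.950000) = 0.802500
  f(1.687745) = -0.151516
  x_3 = 1.687745 - (-0.151516)×(1.687745 - 1.950000)/(-0.151516 - 0.802500)
       = 1.729396
Iteration 3:
  f(1.687745) = -0.151516
  f(1.729396) = -0.009188
  x_4 = 1.729396 - (-0.009188)×(1.729396 - 1.687745)/(-0.009188 - (-0.151516))
       = 1.732085
Iteration 4:
  f(1.729396) = -0.009188
  f(1.732085) = 0.000119
  x_5 = 1.732085 - 0.000119×(1.732085 - 1.729396)/(0.000119 - (-0.009188))
       = 1.732051
Iteration 5:
  f(1.732085) = 0.000119
  f(1.732051) = 0.000000
  x_6 = 1.732051 - 0.000000×(1.732051 - 1.732085)/(0.000000 - 0.000119)
       = 1.732051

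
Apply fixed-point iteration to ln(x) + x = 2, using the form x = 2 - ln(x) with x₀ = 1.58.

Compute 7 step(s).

Equation: ln(x) + x = 2
Fixed-point form: x = 2 - ln(x)
x₀ = 1.58

x_1 = g(1.580000) = 1.542575
x_2 = g(1.542575) = 1.566547
x_3 = g(1.566547) = 1.551126
x_4 = g(1.551126) = 1.561019
x_5 = g(1.561019) = 1.554661
x_6 = g(1.554661) = 1.558742
x_7 = g(1.558742) = 1.556121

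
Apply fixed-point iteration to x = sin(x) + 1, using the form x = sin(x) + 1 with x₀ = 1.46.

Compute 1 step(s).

Equation: x = sin(x) + 1
Fixed-point form: x = sin(x) + 1
x₀ = 1.46

x_1 = g(1.460000) = 1.993868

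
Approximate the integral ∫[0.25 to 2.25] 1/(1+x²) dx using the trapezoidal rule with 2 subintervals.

f(x) = 1/(1+x²)
a = 0.25, b = 2.25, n = 2
h = (b - a)/n = 1.000000

Trapezoidal rule: (h/2)[f(x₀) + 2f(x₁) + 2f(x₂) + ... + f(xₙ)]

x_0 = 0.2500, f(x_0) = 0.941176, coefficient = 1
x_1 = 1.2500, f(x_1) = 0.390244, coefficient = 2
x_2 = 2.2500, f(x_2) = 0.164948, coefficient = 1

I ≈ (1.000000/2) × 1.886613 = 0.943306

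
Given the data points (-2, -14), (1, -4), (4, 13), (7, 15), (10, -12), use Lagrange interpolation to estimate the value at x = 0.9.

Lagrange interpolation formula:
P(x) = Σ yᵢ × Lᵢ(x)
where Lᵢ(x) = Π_{j≠i} (x - xⱼ)/(xᵢ - xⱼ)

L_0(0.9) = (0.9 - 1)/(-2 - 1) × (0.9 - 4)/(-2 - 4) × (0.9 - 7)/(-2 - 7) × (0.9 - 10)/(-2 - 10) = 0.008852
L_1(0.9) = (0.9 - (-2))/(1 - (-2)) × (0.9 - 4)/(1 - 4) × (0.9 - 7)/(1 - 7) × (0.9 - 10)/(1 - 10) = 1.026821
L_2(0.9) = (0.9 - (-2))/(4 - (-2)) × (0.9 - 1)/(4 - 1) × (0.9 - 7)/(4 - 7) × (0.9 - 10)/(4 - 10) = -0.049685
L_3(0.9) = (0.9 - (-2))/(7 - (-2)) × (0.9 - 1)/(7 - 1) × (0.9 - 4)/(7 - 4) × (0.9 - 10)/(7 - 10) = 0.016833
L_4(0.9) = (0.9 - (-2))/(10 - (-2)) × (0.9 - 1)/(10 - 1) × (0.9 - 4)/(10 - 4) × (0.9 - 7)/(10 - 7) = -0.002821

P(0.9) = (-14)×L_0(0.9) + (-4)×L_1(0.9) + 13×L_2(0.9) + 15×L_3(0.9) + (-12)×L_4(0.9)
P(0.9) = -4.590765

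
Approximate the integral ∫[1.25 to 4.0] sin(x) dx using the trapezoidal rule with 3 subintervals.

f(x) = sin(x)
a = 1.25, b = 4.0, n = 3
h = (b - a)/n = 0.916667

Trapezoidal rule: (h/2)[f(x₀) + 2f(x₁) + 2f(x₂) + ... + f(xₙ)]

x_0 = 1.2500, f(x_0) = 0.948985, coefficient = 1
x_1 = 2.1667, f(x_1) = 0.827660, coefficient = 2
x_2 = 3.0833, f(x_2) = 0.058226, coefficient = 2
x_3 = 4.0000, f(x_3) = -0.756802, coefficient = 1

I ≈ (0.916667/2) × 1.963956 = 0.900146
Exact value: 0.968966
Error: 0.068820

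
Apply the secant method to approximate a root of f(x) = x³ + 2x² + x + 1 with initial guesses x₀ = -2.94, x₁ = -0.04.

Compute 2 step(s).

f(x) = x³ + 2x² + x + 1
x₀ = -2.94, x₁ = -0.04

Secant formula: x_{n+1} = x_n - f(x_n)(x_n - x_{n-1})/(f(x_n) - f(x_{n-1}))

Iteration 1:
  f(-2.940000) = -10.064984
  f(-0.040000) = 0.963136
  x_2 = -0.040000 - 0.963136×(-0.040000 - (-2.940000))/(0.963136 - (-10.064984))
       = -0.293270
Iteration 2:
  f(-0.040000) = 0.963136
  f(-0.293270) = 0.853521
  x_3 = -0.293270 - 0.853521×(-0.293270 - (-0.040000))/(0.853521 - 0.963136)
       = -2.265372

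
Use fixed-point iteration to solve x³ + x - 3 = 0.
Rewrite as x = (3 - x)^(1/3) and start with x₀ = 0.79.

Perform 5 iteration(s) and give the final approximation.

Equation: x³ + x - 3 = 0
Fixed-point form: x = (3 - x)^(1/3)
x₀ = 0.79

x_1 = g(0.790000) = 1.302559
x_2 = g(1.302559) = 1.192884
x_3 = g(1.192884) = 1.218041
x_4 = g(1.218041) = 1.212363
x_5 = g(1.212363) = 1.213649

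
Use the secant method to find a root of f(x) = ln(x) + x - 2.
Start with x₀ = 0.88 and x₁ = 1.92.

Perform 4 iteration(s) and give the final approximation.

f(x) = ln(x) + x - 2
x₀ = 0.88, x₁ = 1.92

Secant formula: x_{n+1} = x_n - f(x_n)(x_n - x_{n-1})/(f(x_n) - f(x_{n-1}))

Iteration 1:
  f(0.880000) = -1.247833
  f(1.920000) = 0.572325
  x_2 = 1.920000 - 0.572325×(1.920000 - 0.880000)/(0.572325 - (-1.247833))
       = 1.592986
Iteration 2:
  f(1.920000) = 0.572325
  f(1.592986) = 0.058595
  x_3 = 1.592986 - 0.058595×(1.592986 - 1.920000)/(0.058595 - 0.572325)
       = 1.555687
Iteration 3:
  f(1.592986) = 0.058595
  f(1.555687) = -0.002396
  x_4 = 1.555687 - (-0.002396)×(1.555687 - 1.592986)/(-0.002396 - 0.058595)
       = 1.557152
Iteration 4:
  f(1.555687) = -0.002396
  f(1.557152) = 0.000011
  x_5 = 1.557152 - 0.000011×(1.557152 - 1.555687)/(0.000011 - (-0.002396))
       = 1.557146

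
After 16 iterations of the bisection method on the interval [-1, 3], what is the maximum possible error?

Bisection error bound: |error| ≤ (b-a)/2^n
|error| ≤ (3 - (-1))/2^16 = 4/2^16
|error| ≤ 0.0000610352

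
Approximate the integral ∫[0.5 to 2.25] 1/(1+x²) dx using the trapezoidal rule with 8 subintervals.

f(x) = 1/(1+x²)
a = 0.5, b = 2.25, n = 8
h = (b - a)/n = 0.218750

Trapezoidal rule: (h/2)[f(x₀) + 2f(x₁) + 2f(x₂) + ... + f(xₙ)]

x_0 = 0.5000, f(x_0) = 0.800000, coefficient = 1
x_1 = 0.7188, f(x_1) = 0.659369, coefficient = 2
x_2 = 0.9375, f(x_2) = 0.532225, coefficient = 2
x_3 = 1.1562, f(x_3) = 0.427915, coefficient = 2
x_4 = 1.3750, f(x_4) = 0.345946, coefficient = 2
x_5 = 1.5938, f(x_5) = 0.282483, coefficient = 2
x_6 = 1.8125, f(x_6) = 0.233364, coefficient = 2
x_7 = 2.0312, f(x_7) = 0.195085, coefficient = 2
x_8 = 2.2500, f(x_8) = 0.164948, coefficient = 1

I ≈ (0.218750/2) × 6.317719 = 0.691001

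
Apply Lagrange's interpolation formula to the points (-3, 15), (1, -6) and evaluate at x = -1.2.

Lagrange interpolation formula:
P(x) = Σ yᵢ × Lᵢ(x)
where Lᵢ(x) = Π_{j≠i} (x - xⱼ)/(xᵢ - xⱼ)

L_0(-1.2) = (-1.2 - 1)/(-3 - 1) = 0.550000
L_1(-1.2) = (-1.2 - (-3))/(1 - (-3)) = 0.450000

P(-1.2) = 15×L_0(-1.2) + (-6)×L_1(-1.2)
P(-1.2) = 5.550000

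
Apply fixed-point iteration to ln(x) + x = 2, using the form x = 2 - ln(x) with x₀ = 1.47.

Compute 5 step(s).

Equation: ln(x) + x = 2
Fixed-point form: x = 2 - ln(x)
x₀ = 1.47

x_1 = g(1.470000) = 1.614738
x_2 = g(1.614738) = 1.520828
x_3 = g(1.520828) = 1.580745
x_4 = g(1.580745) = 1.542104
x_5 = g(1.542104) = 1.566853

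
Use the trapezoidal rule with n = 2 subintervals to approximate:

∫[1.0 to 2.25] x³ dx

f(x) = x³
a = 1.0, b = 2.25, n = 2
h = (b - a)/n = 0.625000

Trapezoidal rule: (h/2)[f(x₀) + 2f(x₁) + 2f(x₂) + ... + f(xₙ)]

x_0 = 1.0000, f(x_0) = 1.000000, coefficient = 1
x_1 = 1.6250, f(x_1) = 4.291016, coefficient = 2
x_2 = 2.2500, f(x_2) = 11.390625, coefficient = 1

I ≈ (0.625000/2) × 20.972656 = 6.553955
Exact value: 6.157227
Error: 0.396729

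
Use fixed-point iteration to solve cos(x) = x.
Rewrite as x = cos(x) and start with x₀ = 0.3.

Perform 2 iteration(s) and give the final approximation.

Equation: cos(x) = x
Fixed-point form: x = cos(x)
x₀ = 0.3

x_1 = g(0.300000) = 0.955336
x_2 = g(0.955336) = 0.577334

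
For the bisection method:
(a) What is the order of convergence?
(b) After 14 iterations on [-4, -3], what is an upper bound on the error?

(a) Bisection has linear (order 1) convergence; the error is halved each step.

(b) Error bound = (b-a)/2^n = (-3 - (-4))/2^{14}
    = 1/2^{14}

(a) 1 (linear); (b) error ≤ 6.10e-05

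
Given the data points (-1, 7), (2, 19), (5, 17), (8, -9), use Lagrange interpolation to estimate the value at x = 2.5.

Lagrange interpolation formula:
P(x) = Σ yᵢ × Lᵢ(x)
where Lᵢ(x) = Π_{j≠i} (x - xⱼ)/(xᵢ - xⱼ)

L_0(2.5) = (2.5 - 2)/(-1 - 2) × (2.5 - 5)/(-1 - 5) × (2.5 - 8)/(-1 - 8) = -0.042438
L_1(2.5) = (2.5 - (-1))/(2 - (-1)) × (2.5 - 5)/(2 - 5) × (2.5 - 8)/(2 - 8) = 0.891204
L_2(2.5) = (2.5 - (-1))/(5 - (-1)) × (2.5 - 2)/(5 - 2) × (2.5 - 8)/(5 - 8) = 0.178241
L_3(2.5) = (2.5 - (-1))/(8 - (-1)) × (2.5 - 2)/(8 - 2) × (2.5 - 5)/(8 - 5) = -0.027006

P(2.5) = 7×L_0(2.5) + 19×L_1(2.5) + 17×L_2(2.5) + (-9)×L_3(2.5)
P(2.5) = 19.908951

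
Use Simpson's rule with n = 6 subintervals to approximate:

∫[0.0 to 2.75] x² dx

f(x) = x²
a = 0.0, b = 2.75, n = 6
h = (b - a)/n = 0.458333

Simpson's rule: (h/3)[f(x₀) + 4f(x₁) + 2f(x₂) + ... + f(xₙ)]

x_0 = 0.0000, f(x_0) = 0.000000, coefficient = 1
x_1 = 0.4583, f(x_1) = 0.210069, coefficient = 4
x_2 = 0.9167, f(x_2) = 0.840278, coefficient = 2
x_3 = 1.3750, f(x_3) = 1.890625, coefficient = 4
x_4 = 1.8333, f(x_4) = 3.361111, coefficient = 2
x_5 = 2.2917, f(x_5) = 5.251736, coefficient = 4
x_6 = 2.7500, f(x_6) = 7.562500, coefficient = 1

I ≈ (0.458333/3) × 45.375000 = 6.932292
Exact value: 6.932292
Error: 0.000000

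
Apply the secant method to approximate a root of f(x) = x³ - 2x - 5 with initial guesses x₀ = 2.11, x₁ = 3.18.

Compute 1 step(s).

f(x) = x³ - 2x - 5
x₀ = 2.11, x₁ = 3.18

Secant formula: x_{n+1} = x_n - f(x_n)(x_n - x_{n-1})/(f(x_n) - f(x_{n-1}))

Iteration 1:
  f(2.110000) = 0.173931
  f(3.180000) = 20.797432
  x_2 = 3.180000 - 20.797432×(3.180000 - 2.110000)/(20.797432 - 0.173931)
       = 2.100976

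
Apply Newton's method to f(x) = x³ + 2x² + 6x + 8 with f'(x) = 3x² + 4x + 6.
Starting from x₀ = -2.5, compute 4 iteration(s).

f(x) = x³ + 2x² + 6x + 8
f'(x) = 3x² + 4x + 6
x₀ = -2.5

Newton-Raphson formula: x_{n+1} = x_n - f(x_n)/f'(x_n)

Iteration 1:
  f(-2.500000) = -10.125000
  f'(-2.500000) = 14.750000
  x_1 = -2.500000 - (-10.125000)/14.750000 = -1.813559
Iteration 2:
  f(-1.813559) = -2.268153
  f'(-1.813559) = 8.612755
  x_2 = -1.813559 - (-2.268153)/8.612755 = -1.550211
Iteration 3:
  f(-1.550211) = -0.220355
  f'(-1.550211) = 7.008619
  x_3 = -1.550211 - (-0.220355)/7.008619 = -1.518771
Iteration 4:
  f(-1.518771) = -0.002589
  f'(-1.518771) = 6.844910
  x_4 = -1.518771 - (-0.002589)/6.844910 = -1.518392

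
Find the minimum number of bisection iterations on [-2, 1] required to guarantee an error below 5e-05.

We need (b-a)/2^n ≤ 5e-05
(1 - (-2))/2^n ≤ 5e-05
3/2^n ≤ 5e-05
2^n ≥ 60000
n ≥ log₂(60000) = 15.87
n ≥ 16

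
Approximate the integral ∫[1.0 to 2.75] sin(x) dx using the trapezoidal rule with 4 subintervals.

f(x) = sin(x)
a = 1.0, b = 2.75, n = 4
h = (b - a)/n = 0.437500

Trapezoidal rule: (h/2)[f(x₀) + 2f(x₁) + 2f(x₂) + ... + f(xₙ)]

x_0 = 1.0000, f(x_0) = 0.841471, coefficient = 1
x_1 = 1.4375, f(x_1) = 0.991129, coefficient = 2
x_2 = 1.8750, f(x_2) = 0.954086, coefficient = 2
x_3 = 2.3125, f(x_3) = 0.737319, coefficient = 2
x_4 = 2.7500, f(x_4) = 0.381661, coefficient = 1

I ≈ (0.437500/2) × 6.588199 = 1.441169
Exact value: 1.464605
Error: 0.023436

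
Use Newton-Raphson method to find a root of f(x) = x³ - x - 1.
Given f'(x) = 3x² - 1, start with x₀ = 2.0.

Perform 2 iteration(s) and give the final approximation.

f(x) = x³ - x - 1
f'(x) = 3x² - 1
x₀ = 2.0

Newton-Raphson formula: x_{n+1} = x_n - f(x_n)/f'(x_n)

Iteration 1:
  f(2.000000) = 5.000000
  f'(2.000000) = 11.000000
  x_1 = 2.000000 - 5.000000/11.000000 = 1.545455
Iteration 2:
  f(1.545455) = 1.145755
  f'(1.545455) = 6.165289
  x_2 = 1.545455 - 1.145755/6.165289 = 1.359615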